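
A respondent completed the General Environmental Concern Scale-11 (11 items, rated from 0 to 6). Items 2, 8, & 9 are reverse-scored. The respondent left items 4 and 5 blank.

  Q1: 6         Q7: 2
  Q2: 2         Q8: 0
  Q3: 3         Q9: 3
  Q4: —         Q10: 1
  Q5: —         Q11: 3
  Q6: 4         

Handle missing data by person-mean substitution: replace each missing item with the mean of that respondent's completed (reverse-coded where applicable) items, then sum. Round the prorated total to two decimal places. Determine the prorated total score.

Reverse-coded (reversed = (0+6) − raw = 6 − raw):
  item 2: 6 − 2 = 4
  item 8: 6 − 0 = 6
  item 9: 6 − 3 = 3
Completed scored items (9 of 11): 6, 4, 3, 4, 2, 6, 3, 1, 3; sum = 32.
Person mean = 32 / 9 ≈ 3.5556
Prorated total = (32 / 9) × 11 = 39.11 (to 2 dp)

39.11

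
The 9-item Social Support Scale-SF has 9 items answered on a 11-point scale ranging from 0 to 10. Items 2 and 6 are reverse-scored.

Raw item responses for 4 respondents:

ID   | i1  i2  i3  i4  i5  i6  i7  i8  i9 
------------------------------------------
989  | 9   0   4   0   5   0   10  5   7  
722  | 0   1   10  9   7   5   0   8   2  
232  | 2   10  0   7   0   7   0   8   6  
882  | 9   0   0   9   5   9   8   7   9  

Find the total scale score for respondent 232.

Respondent 232 raw: 2, 10, 0, 7, 0, 7, 0, 8, 6.
Reverse-coded (reverse-coded value = 10 − response):
  item 1: 2
  item 2: 10 − 10 = 0
  item 3: 0
  item 4: 7
  item 5: 0
  item 6: 10 − 7 = 3
  item 7: 0
  item 8: 8
  item 9: 6
Sum = 2 + 0 + 0 + 7 + 0 + 3 + 0 + 8 + 6 = 26

26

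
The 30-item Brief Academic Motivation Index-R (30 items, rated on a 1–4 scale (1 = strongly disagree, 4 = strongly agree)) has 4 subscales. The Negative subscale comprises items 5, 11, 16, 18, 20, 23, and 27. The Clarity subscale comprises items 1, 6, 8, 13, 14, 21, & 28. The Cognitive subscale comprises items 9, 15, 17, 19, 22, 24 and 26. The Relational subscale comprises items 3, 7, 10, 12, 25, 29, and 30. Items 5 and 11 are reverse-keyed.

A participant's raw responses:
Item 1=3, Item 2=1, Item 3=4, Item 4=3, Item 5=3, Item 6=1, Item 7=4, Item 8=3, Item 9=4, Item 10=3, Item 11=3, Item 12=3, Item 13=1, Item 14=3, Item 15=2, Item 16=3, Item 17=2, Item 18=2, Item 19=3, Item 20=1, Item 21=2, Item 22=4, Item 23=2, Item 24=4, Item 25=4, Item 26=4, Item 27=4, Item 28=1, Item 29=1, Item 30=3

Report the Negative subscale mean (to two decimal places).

2.29

Negative items: 5, 11, 16, 18, 20, 23, 27.
Of these, items 5 and 11 are reverse-keyed; reversed = (1+4) − raw = 5 − raw.
  item 5: 5 − 3 = 2
  item 11: 5 − 3 = 2
  item 16: 3
  item 18: 2
  item 20: 1
  item 23: 2
  item 27: 4
Sum = 2 + 2 + 3 + 2 + 1 + 2 + 4 = 16
Mean = 16 / 7 = 2.29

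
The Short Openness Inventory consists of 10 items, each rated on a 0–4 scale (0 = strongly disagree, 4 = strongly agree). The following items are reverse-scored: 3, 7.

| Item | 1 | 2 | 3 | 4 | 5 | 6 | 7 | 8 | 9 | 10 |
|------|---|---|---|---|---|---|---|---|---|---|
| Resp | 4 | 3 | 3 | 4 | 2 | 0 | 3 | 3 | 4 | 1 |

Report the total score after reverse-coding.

Reverse-coded items (on a 0–4 scale, reversed = 4 − raw):
  item 3: 4 − 3 = 1
  item 7: 4 − 3 = 1
Scored responses: 4, 3, 1, 4, 2, 0, 1, 3, 4, 1
Total = 4 + 3 + 1 + 4 + 2 + 0 + 1 + 3 + 4 + 1 = 23

23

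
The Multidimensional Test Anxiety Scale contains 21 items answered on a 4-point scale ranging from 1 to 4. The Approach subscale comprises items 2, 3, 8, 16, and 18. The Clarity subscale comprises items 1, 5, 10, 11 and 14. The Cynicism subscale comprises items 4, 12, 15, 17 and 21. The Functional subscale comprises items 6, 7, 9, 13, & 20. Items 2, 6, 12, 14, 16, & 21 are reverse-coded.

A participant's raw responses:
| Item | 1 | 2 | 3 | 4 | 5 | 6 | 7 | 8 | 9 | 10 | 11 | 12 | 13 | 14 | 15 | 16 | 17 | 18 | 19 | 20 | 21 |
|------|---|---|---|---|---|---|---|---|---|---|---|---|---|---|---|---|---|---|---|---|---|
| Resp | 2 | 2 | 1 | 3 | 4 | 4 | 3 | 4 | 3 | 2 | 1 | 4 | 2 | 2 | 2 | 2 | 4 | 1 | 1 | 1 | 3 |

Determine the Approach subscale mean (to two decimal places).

Approach items: 2, 3, 8, 16, 18.
Of these, items 2 & 16 are reverse-coded; reversed = (1+4) − raw = 5 − raw.
  item 2: 5 − 2 = 3
  item 3: 1
  item 8: 4
  item 16: 5 − 2 = 3
  item 18: 1
Sum = 3 + 1 + 4 + 3 + 1 = 12
Mean = 12 / 5 = 2.40

2.40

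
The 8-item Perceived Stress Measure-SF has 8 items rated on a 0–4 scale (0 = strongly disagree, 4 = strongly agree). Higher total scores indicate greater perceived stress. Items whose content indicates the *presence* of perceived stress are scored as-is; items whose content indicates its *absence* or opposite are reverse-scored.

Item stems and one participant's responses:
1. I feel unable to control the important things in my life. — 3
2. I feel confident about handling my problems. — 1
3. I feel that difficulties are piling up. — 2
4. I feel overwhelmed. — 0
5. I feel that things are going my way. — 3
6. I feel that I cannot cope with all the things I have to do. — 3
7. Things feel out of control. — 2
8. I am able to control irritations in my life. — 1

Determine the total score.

Items 2, 5, 8 describe the absence/opposite of perceived stress → reverse-score.
reversed = (0+4) − raw = 4 − raw.
  item 1: 3
  item 2: 4 − 1 = 3
  item 3: 2
  item 4: 0
  item 5: 4 − 3 = 1
  item 6: 3
  item 7: 2
  item 8: 4 − 1 = 3
Total = 3 + 3 + 2 + 0 + 1 + 3 + 2 + 3 = 17

17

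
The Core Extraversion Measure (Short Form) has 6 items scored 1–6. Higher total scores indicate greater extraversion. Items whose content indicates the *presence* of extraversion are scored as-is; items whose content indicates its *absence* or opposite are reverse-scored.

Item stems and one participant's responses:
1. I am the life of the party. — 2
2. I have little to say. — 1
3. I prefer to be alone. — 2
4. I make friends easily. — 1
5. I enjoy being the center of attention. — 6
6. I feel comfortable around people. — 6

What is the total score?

26

Items 2, 3 describe the absence/opposite of extraversion → reverse-score.
on a 1–6 scale, reversed = 7 − raw.
  item 1: 2
  item 2: 7 − 1 = 6
  item 3: 7 − 2 = 5
  item 4: 1
  item 5: 6
  item 6: 6
Total = 2 + 6 + 5 + 1 + 6 + 6 = 26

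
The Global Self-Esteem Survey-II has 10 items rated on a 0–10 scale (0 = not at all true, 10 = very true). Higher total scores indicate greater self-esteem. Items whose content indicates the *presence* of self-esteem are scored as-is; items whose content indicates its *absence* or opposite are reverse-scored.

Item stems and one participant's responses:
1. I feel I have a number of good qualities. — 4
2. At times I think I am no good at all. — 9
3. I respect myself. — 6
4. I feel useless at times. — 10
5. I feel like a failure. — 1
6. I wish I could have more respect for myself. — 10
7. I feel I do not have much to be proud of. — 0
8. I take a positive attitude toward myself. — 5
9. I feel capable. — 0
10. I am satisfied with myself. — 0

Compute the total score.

35

Items 2, 4, 5, 6, 7 describe the absence/opposite of self-esteem → reverse-score.
on a 0–10 scale, reversed = 10 − raw.
  item 1: 4
  item 2: 10 − 9 = 1
  item 3: 6
  item 4: 10 − 10 = 0
  item 5: 10 − 1 = 9
  item 6: 10 − 10 = 0
  item 7: 10 − 0 = 10
  item 8: 5
  item 9: 0
  item 10: 0
Total = 4 + 1 + 6 + 0 + 9 + 0 + 10 + 5 + 0 + 0 = 35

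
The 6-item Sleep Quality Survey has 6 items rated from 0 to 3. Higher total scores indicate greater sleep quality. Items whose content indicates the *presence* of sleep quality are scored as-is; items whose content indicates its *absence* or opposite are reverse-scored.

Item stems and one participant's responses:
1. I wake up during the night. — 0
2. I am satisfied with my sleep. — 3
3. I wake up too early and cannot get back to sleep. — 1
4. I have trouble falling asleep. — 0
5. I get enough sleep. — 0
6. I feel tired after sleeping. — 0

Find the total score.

14

Items 1, 3, 4, 6 describe the absence/opposite of sleep quality → reverse-score.
reversed = (0+3) − raw = 3 − raw.
  item 1: 3 − 0 = 3
  item 2: 3
  item 3: 3 − 1 = 2
  item 4: 3 − 0 = 3
  item 5: 0
  item 6: 3 − 0 = 3
Total = 3 + 3 + 2 + 3 + 0 + 3 = 14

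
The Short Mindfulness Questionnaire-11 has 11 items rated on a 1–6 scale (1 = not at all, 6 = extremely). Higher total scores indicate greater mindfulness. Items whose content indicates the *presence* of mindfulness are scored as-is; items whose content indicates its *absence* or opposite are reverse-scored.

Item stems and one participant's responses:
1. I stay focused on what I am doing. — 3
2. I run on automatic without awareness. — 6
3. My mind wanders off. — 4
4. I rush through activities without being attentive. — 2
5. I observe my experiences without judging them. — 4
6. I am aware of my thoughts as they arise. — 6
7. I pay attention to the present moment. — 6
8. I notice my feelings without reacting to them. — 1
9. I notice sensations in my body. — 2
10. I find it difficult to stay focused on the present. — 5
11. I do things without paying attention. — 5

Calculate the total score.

Items 2, 3, 4, 10, 11 describe the absence/opposite of mindfulness → reverse-score.
reverse-coded value = 7 − response.
  item 1: 3
  item 2: 7 − 6 = 1
  item 3: 7 − 4 = 3
  item 4: 7 − 2 = 5
  item 5: 4
  item 6: 6
  item 7: 6
  item 8: 1
  item 9: 2
  item 10: 7 − 5 = 2
  item 11: 7 − 5 = 2
Total = 3 + 1 + 3 + 5 + 4 + 6 + 6 + 1 + 2 + 2 + 2 = 35

35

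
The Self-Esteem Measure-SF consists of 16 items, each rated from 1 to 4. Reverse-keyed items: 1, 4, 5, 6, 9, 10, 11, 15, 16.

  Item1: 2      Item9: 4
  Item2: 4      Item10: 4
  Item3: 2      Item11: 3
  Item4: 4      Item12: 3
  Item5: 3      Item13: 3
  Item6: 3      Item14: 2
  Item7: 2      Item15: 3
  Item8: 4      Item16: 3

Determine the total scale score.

36

Apply reverse scoring (reverse-coded value = 5 − response):
  item 1: 5 − 2 = 3
  item 4: 5 − 4 = 1
  item 5: 5 − 3 = 2
  item 6: 5 − 3 = 2
  item 9: 5 − 4 = 1
  item 10: 5 − 4 = 1
  item 11: 5 − 3 = 2
  item 15: 5 − 3 = 2
  item 16: 5 − 3 = 2
Scored items: 3, 4, 2, 1, 2, 2, 2, 4, 1, 1, 2, 3, 3, 2, 2, 2
Total = 3 + 4 + 2 + 1 + 2 + 2 + 2 + 4 + 1 + 1 + 2 + 3 + 3 + 2 + 2 + 2 = 36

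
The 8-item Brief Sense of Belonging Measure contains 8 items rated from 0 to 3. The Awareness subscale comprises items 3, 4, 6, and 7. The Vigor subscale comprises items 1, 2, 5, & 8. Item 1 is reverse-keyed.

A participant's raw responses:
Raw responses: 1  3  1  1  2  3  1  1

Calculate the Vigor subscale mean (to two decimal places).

Vigor items: 1, 2, 5, 8.
Of these, item 1 is reverse-keyed; reversed = (0+3) − raw = 3 − raw.
  item 1: 3 − 1 = 2
  item 2: 3
  item 5: 2
  item 8: 1
Sum = 2 + 3 + 2 + 1 = 8
Mean = 8 / 4 = 2.00

2.00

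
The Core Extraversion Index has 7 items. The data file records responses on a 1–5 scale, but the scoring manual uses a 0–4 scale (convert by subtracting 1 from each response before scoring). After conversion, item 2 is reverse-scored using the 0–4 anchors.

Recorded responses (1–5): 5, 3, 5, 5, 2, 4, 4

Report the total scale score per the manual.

21

Convert to 0–4: 4, 2, 4, 4, 1, 3, 3
Reverse-coded (reverse-coded value = 4 − response):
  item 2: 4 − 2 = 2
Scored: 4, 2, 4, 4, 1, 3, 3
Total = 21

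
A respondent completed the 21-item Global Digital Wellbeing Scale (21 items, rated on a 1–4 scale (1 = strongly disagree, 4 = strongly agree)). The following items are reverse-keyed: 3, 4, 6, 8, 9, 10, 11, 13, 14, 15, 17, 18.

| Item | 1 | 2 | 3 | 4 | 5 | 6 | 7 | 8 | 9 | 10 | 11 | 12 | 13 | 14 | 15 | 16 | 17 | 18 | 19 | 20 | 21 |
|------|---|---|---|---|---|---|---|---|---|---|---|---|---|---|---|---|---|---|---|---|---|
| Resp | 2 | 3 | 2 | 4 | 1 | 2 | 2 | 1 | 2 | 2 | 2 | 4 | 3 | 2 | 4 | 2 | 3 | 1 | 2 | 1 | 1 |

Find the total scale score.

Raw sum = 46. Reverse-keyed items: 3, 4, 6, 8, 9, 10, 11, 13, 14, 15, 17, 18; their raw sum = 28.
Each reversal replaces raw with 5 − raw, changing the total by 5 − 2·raw per item.
Total = 46 + 12·5 − 2·28 = 46 + 60 − 56 = 50

50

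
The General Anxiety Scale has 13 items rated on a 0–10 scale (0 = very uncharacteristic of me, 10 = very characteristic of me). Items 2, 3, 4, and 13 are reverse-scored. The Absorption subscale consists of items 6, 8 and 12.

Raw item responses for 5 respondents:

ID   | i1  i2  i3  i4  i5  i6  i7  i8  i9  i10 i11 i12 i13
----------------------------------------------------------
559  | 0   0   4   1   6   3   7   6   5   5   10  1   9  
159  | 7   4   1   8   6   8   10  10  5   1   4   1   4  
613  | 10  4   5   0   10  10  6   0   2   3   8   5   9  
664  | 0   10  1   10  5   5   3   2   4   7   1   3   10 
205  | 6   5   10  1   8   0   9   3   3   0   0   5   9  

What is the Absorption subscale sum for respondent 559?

10

Respondent 559 raw: 0, 0, 4, 1, 6, 3, 7, 6, 5, 5, 10, 1, 9.
Absorption items: 6, 8, 12.
Reverse-coded (reverse-coded value = 10 − response):
  item 6: 3
  item 8: 6
  item 12: 1
Sum = 3 + 6 + 1 = 10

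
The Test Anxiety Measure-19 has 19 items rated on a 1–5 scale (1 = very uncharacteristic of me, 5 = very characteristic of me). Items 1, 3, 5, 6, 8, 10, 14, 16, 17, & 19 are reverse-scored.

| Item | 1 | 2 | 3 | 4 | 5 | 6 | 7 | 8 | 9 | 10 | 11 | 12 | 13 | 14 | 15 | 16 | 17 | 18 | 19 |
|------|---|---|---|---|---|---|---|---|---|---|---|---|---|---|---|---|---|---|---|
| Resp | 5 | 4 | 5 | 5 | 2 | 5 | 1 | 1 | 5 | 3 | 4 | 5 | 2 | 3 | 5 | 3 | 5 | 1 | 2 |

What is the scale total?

58

Raw sum = 66. Reverse-scored items: 1, 3, 5, 6, 8, 10, 14, 16, 17, 19; their raw sum = 34.
Each reversal replaces raw with 6 − raw, changing the total by 6 − 2·raw per item.
Total = 66 + 10·6 − 2·34 = 66 + 60 − 68 = 58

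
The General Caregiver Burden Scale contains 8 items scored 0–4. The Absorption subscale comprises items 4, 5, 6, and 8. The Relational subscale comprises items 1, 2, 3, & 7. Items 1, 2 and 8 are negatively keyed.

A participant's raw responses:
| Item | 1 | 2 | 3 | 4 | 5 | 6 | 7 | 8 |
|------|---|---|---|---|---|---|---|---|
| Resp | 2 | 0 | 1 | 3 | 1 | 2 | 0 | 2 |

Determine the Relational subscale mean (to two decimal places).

Relational items: 1, 2, 3, 7.
Of these, items 1 & 2 are negatively keyed; reversed = (0+4) − raw = 4 − raw.
  item 1: 4 − 2 = 2
  item 2: 4 − 0 = 4
  item 3: 1
  item 7: 0
Sum = 2 + 4 + 1 + 0 = 7
Mean = 7 / 4 = 1.75

1.75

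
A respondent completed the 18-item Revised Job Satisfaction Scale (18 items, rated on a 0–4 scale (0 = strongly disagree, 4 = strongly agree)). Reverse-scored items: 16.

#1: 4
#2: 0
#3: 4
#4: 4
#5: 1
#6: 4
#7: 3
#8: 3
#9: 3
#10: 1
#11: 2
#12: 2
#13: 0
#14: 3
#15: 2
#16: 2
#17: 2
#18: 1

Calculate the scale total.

Apply reverse scoring (reverse-coded value = 4 − response):
  item 16: 4 − 2 = 2
Scored items: 4, 0, 4, 4, 1, 4, 3, 3, 3, 1, 2, 2, 0, 3, 2, 2, 2, 1
Total = 4 + 0 + 4 + 4 + 1 + 4 + 3 + 3 + 3 + 1 + 2 + 2 + 0 + 3 + 2 + 2 + 2 + 1 = 41

41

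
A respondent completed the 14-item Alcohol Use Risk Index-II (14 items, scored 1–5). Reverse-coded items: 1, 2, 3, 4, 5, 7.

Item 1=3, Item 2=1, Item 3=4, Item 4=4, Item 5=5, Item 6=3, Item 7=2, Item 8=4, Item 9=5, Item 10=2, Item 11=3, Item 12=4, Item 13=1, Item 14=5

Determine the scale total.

44

Raw sum = 46. Reverse-coded items: 1, 2, 3, 4, 5, 7; their raw sum = 19.
Each reversal replaces raw with 6 − raw, changing the total by 6 − 2·raw per item.
Total = 46 + 6·6 − 2·19 = 46 + 36 − 38 = 44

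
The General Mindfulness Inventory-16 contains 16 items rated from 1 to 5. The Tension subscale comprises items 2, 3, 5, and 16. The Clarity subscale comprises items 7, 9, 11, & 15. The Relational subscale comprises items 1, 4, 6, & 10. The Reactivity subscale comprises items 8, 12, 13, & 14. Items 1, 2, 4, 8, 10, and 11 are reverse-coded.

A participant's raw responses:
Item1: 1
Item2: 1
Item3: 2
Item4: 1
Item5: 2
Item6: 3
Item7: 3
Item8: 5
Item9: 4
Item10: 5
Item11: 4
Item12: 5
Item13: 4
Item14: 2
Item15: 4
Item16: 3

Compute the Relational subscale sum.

Relational items: 1, 4, 6, 10.
Of these, items 1, 4 and 10 are reverse-coded; reversed = (1+5) − raw = 6 − raw.
  item 1: 6 − 1 = 5
  item 4: 6 − 1 = 5
  item 6: 3
  item 10: 6 − 5 = 1
Sum = 5 + 5 + 3 + 1 = 14

14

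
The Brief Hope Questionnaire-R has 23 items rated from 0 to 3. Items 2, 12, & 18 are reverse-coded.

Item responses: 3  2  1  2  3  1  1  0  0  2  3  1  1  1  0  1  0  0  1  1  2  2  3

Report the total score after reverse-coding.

Reverse-coded items (reversed = (0+3) − raw = 3 − raw):
  item 2: 3 − 2 = 1
  item 12: 3 − 1 = 2
  item 18: 3 − 0 = 3
Scored responses: 3, 1, 1, 2, 3, 1, 1, 0, 0, 2, 3, 2, 1, 1, 0, 1, 0, 3, 1, 1, 2, 2, 3
Total = 3 + 1 + 1 + 2 + 3 + 1 + 1 + 0 + 0 + 2 + 3 + 2 + 1 + 1 + 0 + 1 + 0 + 3 + 1 + 1 + 2 + 2 + 3 = 34

34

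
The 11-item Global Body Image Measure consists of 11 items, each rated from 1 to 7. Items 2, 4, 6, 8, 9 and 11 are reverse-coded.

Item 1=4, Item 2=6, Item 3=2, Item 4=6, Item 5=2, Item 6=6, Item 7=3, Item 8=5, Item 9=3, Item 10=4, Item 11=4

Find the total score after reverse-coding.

Raw sum = 45. Reverse-coded items: 2, 4, 6, 8, 9, 11; their raw sum = 30.
Each reversal replaces raw with 8 − raw, changing the total by 8 − 2·raw per item.
Total = 45 + 6·8 − 2·30 = 45 + 48 − 60 = 33

33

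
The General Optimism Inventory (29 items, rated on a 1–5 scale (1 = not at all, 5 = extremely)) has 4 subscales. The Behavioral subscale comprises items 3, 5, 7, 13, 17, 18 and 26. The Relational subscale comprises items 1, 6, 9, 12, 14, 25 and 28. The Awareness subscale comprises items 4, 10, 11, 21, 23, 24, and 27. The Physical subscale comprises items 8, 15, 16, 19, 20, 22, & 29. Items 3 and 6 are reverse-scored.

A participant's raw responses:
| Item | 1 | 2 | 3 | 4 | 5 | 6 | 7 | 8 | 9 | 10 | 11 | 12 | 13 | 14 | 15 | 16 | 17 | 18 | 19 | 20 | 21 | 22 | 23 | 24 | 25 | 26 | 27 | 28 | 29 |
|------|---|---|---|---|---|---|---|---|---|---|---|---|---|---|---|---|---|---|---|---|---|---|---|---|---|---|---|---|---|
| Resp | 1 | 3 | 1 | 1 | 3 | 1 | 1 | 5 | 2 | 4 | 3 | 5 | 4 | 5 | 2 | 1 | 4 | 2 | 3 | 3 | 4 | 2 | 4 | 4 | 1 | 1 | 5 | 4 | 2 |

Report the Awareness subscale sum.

Awareness items: 4, 10, 11, 21, 23, 24, 27.
  item 4: 1
  item 10: 4
  item 11: 3
  item 21: 4
  item 23: 4
  item 24: 4
  item 27: 5
Sum = 1 + 4 + 3 + 4 + 4 + 4 + 5 = 25

25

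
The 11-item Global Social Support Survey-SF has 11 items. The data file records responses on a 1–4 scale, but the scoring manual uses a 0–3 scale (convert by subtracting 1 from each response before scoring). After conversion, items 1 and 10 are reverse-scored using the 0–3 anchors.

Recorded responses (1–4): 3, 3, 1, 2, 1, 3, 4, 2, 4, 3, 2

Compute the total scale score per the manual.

Convert to 0–3: 2, 2, 0, 1, 0, 2, 3, 1, 3, 2, 1
Reverse-coded (reversed = (0+3) − raw = 3 − raw):
  item 1: 3 − 2 = 1
  item 10: 3 − 2 = 1
Scored: 1, 2, 0, 1, 0, 2, 3, 1, 3, 1, 1
Total = 15

15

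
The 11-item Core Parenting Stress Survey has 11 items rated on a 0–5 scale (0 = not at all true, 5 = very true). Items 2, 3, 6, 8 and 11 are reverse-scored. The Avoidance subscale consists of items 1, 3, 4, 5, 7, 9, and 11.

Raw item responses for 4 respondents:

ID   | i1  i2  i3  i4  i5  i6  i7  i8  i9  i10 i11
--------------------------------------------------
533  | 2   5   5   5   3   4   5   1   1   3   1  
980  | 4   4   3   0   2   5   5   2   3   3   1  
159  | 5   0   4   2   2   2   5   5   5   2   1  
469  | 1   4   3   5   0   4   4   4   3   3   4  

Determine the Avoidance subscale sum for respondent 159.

24

Respondent 159 raw: 5, 0, 4, 2, 2, 2, 5, 5, 5, 2, 1.
Avoidance items: 1, 3, 4, 5, 7, 9, 11.
Reverse-coded (on a 0–5 scale, reversed = 5 − raw):
  item 1: 5
  item 3: 5 − 4 = 1
  item 4: 2
  item 5: 2
  item 7: 5
  item 9: 5
  item 11: 5 − 1 = 4
Sum = 5 + 1 + 2 + 2 + 5 + 5 + 4 = 24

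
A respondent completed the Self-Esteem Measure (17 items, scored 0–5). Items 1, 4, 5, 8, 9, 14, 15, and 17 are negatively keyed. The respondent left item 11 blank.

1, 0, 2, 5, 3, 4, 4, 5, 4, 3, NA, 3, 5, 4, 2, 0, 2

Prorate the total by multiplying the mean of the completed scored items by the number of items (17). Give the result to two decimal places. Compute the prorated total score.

Reverse-coded (reversed = (0+5) − raw = 5 − raw):
  item 1: 5 − 1 = 4
  item 4: 5 − 5 = 0
  item 5: 5 − 3 = 2
  item 8: 5 − 5 = 0
  item 9: 5 − 4 = 1
  item 14: 5 − 4 = 1
  item 15: 5 − 2 = 3
  item 17: 5 − 2 = 3
Completed scored items (16 of 17): 4, 0, 2, 0, 2, 4, 4, 0, 1, 3, 3, 5, 1, 3, 0, 3; sum = 35.
Person mean = 35 / 16 ≈ 2.1875
Prorated total = (35 / 16) × 17 = 37.19 (to 2 dp)

37.19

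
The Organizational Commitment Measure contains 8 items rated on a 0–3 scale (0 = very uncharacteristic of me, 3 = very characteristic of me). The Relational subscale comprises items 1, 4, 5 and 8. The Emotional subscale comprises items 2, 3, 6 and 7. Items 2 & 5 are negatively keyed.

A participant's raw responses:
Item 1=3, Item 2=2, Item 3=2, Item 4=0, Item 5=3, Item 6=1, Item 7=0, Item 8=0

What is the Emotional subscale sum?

4

Emotional items: 2, 3, 6, 7.
Of these, item 2 is negatively keyed; reversed = (0+3) − raw = 3 − raw.
  item 2: 3 − 2 = 1
  item 3: 2
  item 6: 1
  item 7: 0
Sum = 1 + 2 + 1 + 0 = 4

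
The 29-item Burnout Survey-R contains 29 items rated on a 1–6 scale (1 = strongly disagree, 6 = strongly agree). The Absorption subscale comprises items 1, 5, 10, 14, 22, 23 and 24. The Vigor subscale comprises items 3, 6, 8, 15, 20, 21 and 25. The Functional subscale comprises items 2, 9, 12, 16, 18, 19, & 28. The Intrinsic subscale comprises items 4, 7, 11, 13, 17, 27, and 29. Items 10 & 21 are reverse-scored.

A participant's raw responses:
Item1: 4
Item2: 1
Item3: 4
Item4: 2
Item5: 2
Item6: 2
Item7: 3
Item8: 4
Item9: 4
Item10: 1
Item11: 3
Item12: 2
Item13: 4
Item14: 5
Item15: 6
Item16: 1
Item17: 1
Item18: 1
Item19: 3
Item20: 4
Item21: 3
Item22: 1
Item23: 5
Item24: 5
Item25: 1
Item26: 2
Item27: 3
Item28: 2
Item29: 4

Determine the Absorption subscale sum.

28

Absorption items: 1, 5, 10, 14, 22, 23, 24.
Of these, item 10 is reverse-scored; reverse-coded value = 7 − response.
  item 1: 4
  item 5: 2
  item 10: 7 − 1 = 6
  item 14: 5
  item 22: 1
  item 23: 5
  item 24: 5
Sum = 4 + 2 + 6 + 5 + 1 + 5 + 5 = 28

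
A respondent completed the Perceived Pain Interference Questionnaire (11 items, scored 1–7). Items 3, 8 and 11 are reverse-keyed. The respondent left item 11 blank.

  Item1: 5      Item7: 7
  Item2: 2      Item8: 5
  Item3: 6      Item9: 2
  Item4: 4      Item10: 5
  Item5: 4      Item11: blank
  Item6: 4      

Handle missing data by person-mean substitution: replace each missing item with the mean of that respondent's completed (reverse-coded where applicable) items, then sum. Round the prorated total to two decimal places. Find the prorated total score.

Reverse-coded (reversed = (1+7) − raw = 8 − raw):
  item 3: 8 − 6 = 2
  item 8: 8 − 5 = 3
Completed scored items (10 of 11): 5, 2, 2, 4, 4, 4, 7, 3, 2, 5; sum = 38.
Person mean = 38 / 10 ≈ 3.8000
Prorated total = (38 / 10) × 11 = 41.80 (to 2 dp)

41.80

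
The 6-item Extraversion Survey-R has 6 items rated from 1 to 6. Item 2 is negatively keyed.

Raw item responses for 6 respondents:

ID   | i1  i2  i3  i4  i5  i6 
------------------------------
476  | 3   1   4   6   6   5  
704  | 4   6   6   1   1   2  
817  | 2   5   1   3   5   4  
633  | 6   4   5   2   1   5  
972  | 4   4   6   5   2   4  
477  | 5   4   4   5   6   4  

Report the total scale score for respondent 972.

Respondent 972 raw: 4, 4, 6, 5, 2, 4.
Reverse-coded (reverse-coded value = 7 − response):
  item 1: 4
  item 2: 7 − 4 = 3
  item 3: 6
  item 4: 5
  item 5: 2
  item 6: 4
Sum = 4 + 3 + 6 + 5 + 2 + 4 = 24

24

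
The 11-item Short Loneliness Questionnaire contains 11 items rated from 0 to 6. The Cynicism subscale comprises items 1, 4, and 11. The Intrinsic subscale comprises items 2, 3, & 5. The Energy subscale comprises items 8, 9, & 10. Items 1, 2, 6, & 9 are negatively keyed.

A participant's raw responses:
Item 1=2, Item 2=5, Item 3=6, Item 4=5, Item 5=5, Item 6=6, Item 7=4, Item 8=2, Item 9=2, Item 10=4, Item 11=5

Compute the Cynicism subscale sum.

14

Cynicism items: 1, 4, 11.
Of these, item 1 is negatively keyed; on a 0–6 scale, reversed = 6 − raw.
  item 1: 6 − 2 = 4
  item 4: 5
  item 11: 5
Sum = 4 + 5 + 5 = 14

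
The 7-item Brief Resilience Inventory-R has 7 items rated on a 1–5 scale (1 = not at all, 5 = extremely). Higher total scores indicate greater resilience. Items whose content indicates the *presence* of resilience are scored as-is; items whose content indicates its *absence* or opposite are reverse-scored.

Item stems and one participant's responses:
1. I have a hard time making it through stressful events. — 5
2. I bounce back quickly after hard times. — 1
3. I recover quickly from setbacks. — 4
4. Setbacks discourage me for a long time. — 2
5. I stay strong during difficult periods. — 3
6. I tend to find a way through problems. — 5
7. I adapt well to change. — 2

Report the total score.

Items 1, 4 describe the absence/opposite of resilience → reverse-score.
on a 1–5 scale, reversed = 6 − raw.
  item 1: 6 − 5 = 1
  item 2: 1
  item 3: 4
  item 4: 6 − 2 = 4
  item 5: 3
  item 6: 5
  item 7: 2
Total = 1 + 1 + 4 + 4 + 3 + 5 + 2 = 20

20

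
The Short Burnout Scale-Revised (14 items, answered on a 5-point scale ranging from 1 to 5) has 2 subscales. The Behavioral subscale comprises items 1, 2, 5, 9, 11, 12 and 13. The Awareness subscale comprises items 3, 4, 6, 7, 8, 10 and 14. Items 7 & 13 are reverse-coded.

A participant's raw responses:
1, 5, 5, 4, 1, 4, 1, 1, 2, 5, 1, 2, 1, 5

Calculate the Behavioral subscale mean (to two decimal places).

2.43

Behavioral items: 1, 2, 5, 9, 11, 12, 13.
Of these, item 13 is reverse-coded; on a 1–5 scale, reversed = 6 − raw.
  item 1: 1
  item 2: 5
  item 5: 1
  item 9: 2
  item 11: 1
  item 12: 2
  item 13: 6 − 1 = 5
Sum = 1 + 5 + 1 + 2 + 1 + 2 + 5 = 17
Mean = 17 / 7 = 2.43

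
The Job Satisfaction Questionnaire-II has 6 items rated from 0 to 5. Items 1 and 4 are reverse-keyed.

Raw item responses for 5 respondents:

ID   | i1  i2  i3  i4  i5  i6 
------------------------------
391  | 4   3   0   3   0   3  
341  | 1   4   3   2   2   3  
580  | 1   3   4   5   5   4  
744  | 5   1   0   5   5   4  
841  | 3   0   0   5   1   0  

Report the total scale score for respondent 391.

9

Respondent 391 raw: 4, 3, 0, 3, 0, 3.
Reverse-coded (on a 0–5 scale, reversed = 5 − raw):
  item 1: 5 − 4 = 1
  item 2: 3
  item 3: 0
  item 4: 5 − 3 = 2
  item 5: 0
  item 6: 3
Sum = 1 + 3 + 0 + 2 + 0 + 3 = 9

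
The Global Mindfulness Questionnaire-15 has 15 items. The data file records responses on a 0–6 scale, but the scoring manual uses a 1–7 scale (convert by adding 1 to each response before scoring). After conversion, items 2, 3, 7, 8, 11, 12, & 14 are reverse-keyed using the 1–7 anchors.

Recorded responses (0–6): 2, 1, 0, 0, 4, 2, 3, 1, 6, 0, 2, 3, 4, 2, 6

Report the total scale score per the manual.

69

Convert to 1–7: 3, 2, 1, 1, 5, 3, 4, 2, 7, 1, 3, 4, 5, 3, 7
Reverse-coded (reverse-coded value = 8 − response):
  item 2: 8 − 2 = 6
  item 3: 8 − 1 = 7
  item 7: 8 − 4 = 4
  item 8: 8 − 2 = 6
  item 11: 8 − 3 = 5
  item 12: 8 − 4 = 4
  item 14: 8 − 3 = 5
Scored: 3, 6, 7, 1, 5, 3, 4, 6, 7, 1, 5, 4, 5, 5, 7
Total = 69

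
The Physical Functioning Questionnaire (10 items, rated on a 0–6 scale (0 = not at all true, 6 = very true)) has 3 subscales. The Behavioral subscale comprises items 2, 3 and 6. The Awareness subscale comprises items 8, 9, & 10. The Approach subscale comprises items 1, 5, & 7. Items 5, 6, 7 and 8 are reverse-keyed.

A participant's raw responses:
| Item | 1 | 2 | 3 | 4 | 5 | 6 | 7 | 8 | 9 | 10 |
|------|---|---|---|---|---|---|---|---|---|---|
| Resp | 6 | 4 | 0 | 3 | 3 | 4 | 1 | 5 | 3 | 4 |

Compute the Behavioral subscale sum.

6

Behavioral items: 2, 3, 6.
Of these, item 6 is reverse-keyed; reversed = (0+6) − raw = 6 − raw.
  item 2: 4
  item 3: 0
  item 6: 6 − 4 = 2
Sum = 4 + 0 + 2 = 6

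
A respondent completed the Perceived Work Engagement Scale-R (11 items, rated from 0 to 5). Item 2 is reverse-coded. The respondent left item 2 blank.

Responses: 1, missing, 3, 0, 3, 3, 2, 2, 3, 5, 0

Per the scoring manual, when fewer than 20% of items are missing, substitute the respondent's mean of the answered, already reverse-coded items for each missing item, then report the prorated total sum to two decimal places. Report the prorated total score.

24.20

Reverse-coded (reversed = (0+5) − raw = 5 − raw):
Completed scored items (10 of 11): 1, 3, 0, 3, 3, 2, 2, 3, 5, 0; sum = 22.
Person mean = 22 / 10 ≈ 2.2000
Prorated total = (22 / 10) × 11 = 24.20 (to 2 dp)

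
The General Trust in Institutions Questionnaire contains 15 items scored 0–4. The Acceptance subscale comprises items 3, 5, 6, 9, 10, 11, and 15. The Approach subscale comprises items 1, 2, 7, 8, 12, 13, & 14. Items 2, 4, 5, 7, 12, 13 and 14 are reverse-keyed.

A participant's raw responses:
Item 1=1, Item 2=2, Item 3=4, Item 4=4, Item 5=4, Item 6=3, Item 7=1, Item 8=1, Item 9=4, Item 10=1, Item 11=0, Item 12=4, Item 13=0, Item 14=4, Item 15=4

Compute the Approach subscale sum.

Approach items: 1, 2, 7, 8, 12, 13, 14.
Of these, items 2, 7, 12, 13, and 14 are reverse-keyed; reversed = (0+4) − raw = 4 − raw.
  item 1: 1
  item 2: 4 − 2 = 2
  item 7: 4 − 1 = 3
  item 8: 1
  item 12: 4 − 4 = 0
  item 13: 4 − 0 = 4
  item 14: 4 − 4 = 0
Sum = 1 + 2 + 3 + 1 + 0 + 4 + 0 = 11

11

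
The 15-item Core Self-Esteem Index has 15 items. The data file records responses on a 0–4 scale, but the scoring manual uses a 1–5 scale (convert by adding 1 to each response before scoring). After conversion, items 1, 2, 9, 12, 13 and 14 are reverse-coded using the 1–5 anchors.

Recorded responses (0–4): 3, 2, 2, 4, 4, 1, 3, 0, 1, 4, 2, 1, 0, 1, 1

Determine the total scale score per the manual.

Convert to 1–5: 4, 3, 3, 5, 5, 2, 4, 1, 2, 5, 3, 2, 1, 2, 2
Reverse-coded (on a 1–5 scale, reversed = 6 − raw):
  item 1: 6 − 4 = 2
  item 2: 6 − 3 = 3
  item 9: 6 − 2 = 4
  item 12: 6 − 2 = 4
  item 13: 6 − 1 = 5
  item 14: 6 − 2 = 4
Scored: 2, 3, 3, 5, 5, 2, 4, 1, 4, 5, 3, 4, 5, 4, 2
Total = 52

52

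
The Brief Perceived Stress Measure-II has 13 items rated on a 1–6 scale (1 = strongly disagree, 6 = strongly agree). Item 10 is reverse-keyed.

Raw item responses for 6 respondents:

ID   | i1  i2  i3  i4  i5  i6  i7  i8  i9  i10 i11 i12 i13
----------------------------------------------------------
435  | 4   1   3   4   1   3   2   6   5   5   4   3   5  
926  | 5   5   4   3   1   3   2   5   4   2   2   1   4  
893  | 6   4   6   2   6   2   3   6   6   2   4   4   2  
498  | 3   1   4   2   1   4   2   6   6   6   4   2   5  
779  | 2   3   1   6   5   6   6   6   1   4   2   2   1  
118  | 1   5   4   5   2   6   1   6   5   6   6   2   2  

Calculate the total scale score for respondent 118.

46

Respondent 118 raw: 1, 5, 4, 5, 2, 6, 1, 6, 5, 6, 6, 2, 2.
Reverse-coded (reverse-coded value = 7 − response):
  item 1: 1
  item 2: 5
  item 3: 4
  item 4: 5
  item 5: 2
  item 6: 6
  item 7: 1
  item 8: 6
  item 9: 5
  item 10: 7 − 6 = 1
  item 11: 6
  item 12: 2
  item 13: 2
Sum = 1 + 5 + 4 + 5 + 2 + 6 + 1 + 6 + 5 + 1 + 6 + 2 + 2 = 46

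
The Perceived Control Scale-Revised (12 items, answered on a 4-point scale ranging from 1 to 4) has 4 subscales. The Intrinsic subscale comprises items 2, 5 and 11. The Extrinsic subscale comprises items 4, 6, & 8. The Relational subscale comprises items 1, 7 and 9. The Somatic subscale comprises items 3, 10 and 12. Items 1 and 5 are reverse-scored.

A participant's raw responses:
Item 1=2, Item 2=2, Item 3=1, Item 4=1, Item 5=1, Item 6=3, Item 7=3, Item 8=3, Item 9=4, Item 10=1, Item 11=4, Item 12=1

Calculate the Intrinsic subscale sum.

10

Intrinsic items: 2, 5, 11.
Of these, item 5 is reverse-scored; on a 1–4 scale, reversed = 5 − raw.
  item 2: 2
  item 5: 5 − 1 = 4
  item 11: 4
Sum = 2 + 4 + 4 = 10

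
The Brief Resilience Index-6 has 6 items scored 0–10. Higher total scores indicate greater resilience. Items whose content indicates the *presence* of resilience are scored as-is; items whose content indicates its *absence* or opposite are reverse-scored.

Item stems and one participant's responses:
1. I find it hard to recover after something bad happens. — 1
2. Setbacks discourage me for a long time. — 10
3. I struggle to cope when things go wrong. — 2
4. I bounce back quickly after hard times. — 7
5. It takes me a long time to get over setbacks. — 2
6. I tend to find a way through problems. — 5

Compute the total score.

37

Items 1, 2, 3, 5 describe the absence/opposite of resilience → reverse-score.
reverse-coded value = 10 − response.
  item 1: 10 − 1 = 9
  item 2: 10 − 10 = 0
  item 3: 10 − 2 = 8
  item 4: 7
  item 5: 10 − 2 = 8
  item 6: 5
Total = 9 + 0 + 8 + 7 + 8 + 5 = 37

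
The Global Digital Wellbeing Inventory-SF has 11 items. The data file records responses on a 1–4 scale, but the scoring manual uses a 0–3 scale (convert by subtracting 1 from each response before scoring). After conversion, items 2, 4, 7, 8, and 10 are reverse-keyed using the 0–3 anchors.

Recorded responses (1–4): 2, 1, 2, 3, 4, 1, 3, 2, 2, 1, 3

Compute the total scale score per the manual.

18

Convert to 0–3: 1, 0, 1, 2, 3, 0, 2, 1, 1, 0, 2
Reverse-coded (reverse-coded value = 3 − response):
  item 2: 3 − 0 = 3
  item 4: 3 − 2 = 1
  item 7: 3 − 2 = 1
  item 8: 3 − 1 = 2
  item 10: 3 − 0 = 3
Scored: 1, 3, 1, 1, 3, 0, 1, 2, 1, 3, 2
Total = 18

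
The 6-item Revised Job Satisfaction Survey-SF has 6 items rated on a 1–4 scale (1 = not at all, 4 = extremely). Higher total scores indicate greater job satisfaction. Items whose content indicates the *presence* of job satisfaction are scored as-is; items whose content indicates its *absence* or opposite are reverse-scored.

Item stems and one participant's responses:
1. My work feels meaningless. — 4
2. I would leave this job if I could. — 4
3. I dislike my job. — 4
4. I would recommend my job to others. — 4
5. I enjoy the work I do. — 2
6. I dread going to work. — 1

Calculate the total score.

13

Items 1, 2, 3, 6 describe the absence/opposite of job satisfaction → reverse-score.
reversed = (1+4) − raw = 5 − raw.
  item 1: 5 − 4 = 1
  item 2: 5 − 4 = 1
  item 3: 5 − 4 = 1
  item 4: 4
  item 5: 2
  item 6: 5 − 1 = 4
Total = 1 + 1 + 1 + 4 + 2 + 4 = 13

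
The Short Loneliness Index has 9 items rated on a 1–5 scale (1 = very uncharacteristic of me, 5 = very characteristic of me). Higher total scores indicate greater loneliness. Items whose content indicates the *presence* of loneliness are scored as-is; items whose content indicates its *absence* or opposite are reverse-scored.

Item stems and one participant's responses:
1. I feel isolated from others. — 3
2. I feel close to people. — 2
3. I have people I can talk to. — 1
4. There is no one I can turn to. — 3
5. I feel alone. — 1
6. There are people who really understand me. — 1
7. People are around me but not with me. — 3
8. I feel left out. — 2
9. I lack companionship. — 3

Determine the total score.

29

Items 2, 3, 6 describe the absence/opposite of loneliness → reverse-score.
on a 1–5 scale, reversed = 6 − raw.
  item 1: 3
  item 2: 6 − 2 = 4
  item 3: 6 − 1 = 5
  item 4: 3
  item 5: 1
  item 6: 6 − 1 = 5
  item 7: 3
  item 8: 2
  item 9: 3
Total = 3 + 4 + 5 + 3 + 1 + 5 + 3 + 2 + 3 = 29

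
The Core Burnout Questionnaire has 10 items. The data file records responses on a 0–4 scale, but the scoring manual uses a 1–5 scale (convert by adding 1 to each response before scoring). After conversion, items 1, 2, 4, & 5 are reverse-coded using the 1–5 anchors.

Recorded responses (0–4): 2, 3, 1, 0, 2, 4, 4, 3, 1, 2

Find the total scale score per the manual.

34

Convert to 1–5: 3, 4, 2, 1, 3, 5, 5, 4, 2, 3
Reverse-coded (on a 1–5 scale, reversed = 6 − raw):
  item 1: 6 − 3 = 3
  item 2: 6 − 4 = 2
  item 4: 6 − 1 = 5
  item 5: 6 − 3 = 3
Scored: 3, 2, 2, 5, 3, 5, 5, 4, 2, 3
Total = 34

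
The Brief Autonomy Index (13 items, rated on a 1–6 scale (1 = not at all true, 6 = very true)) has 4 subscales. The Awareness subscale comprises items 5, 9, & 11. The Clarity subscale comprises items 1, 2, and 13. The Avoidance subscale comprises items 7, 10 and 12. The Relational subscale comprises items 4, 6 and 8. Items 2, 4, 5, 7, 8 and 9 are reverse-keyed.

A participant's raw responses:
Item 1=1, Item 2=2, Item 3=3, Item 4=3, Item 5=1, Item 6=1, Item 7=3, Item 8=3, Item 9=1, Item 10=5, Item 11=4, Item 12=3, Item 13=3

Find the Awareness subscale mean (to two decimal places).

Awareness items: 5, 9, 11.
Of these, items 5 & 9 are reverse-keyed; on a 1–6 scale, reversed = 7 − raw.
  item 5: 7 − 1 = 6
  item 9: 7 − 1 = 6
  item 11: 4
Sum = 6 + 6 + 4 = 16
Mean = 16 / 3 = 5.33

5.33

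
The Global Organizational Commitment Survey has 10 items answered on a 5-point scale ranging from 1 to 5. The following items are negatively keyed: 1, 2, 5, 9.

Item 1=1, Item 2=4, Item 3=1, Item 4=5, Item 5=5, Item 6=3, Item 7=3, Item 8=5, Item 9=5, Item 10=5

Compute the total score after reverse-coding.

31

Reversing items 1, 2, 5, and 9 with 6 − raw:
Total = (6−1) + (6−4) + 1 + 5 + (6−5) + 3 + 3 + 5 + (6−5) + 5
      = 5 + 2 + 1 + 5 + 1 + 3 + 3 + 5 + 1 + 5 = 31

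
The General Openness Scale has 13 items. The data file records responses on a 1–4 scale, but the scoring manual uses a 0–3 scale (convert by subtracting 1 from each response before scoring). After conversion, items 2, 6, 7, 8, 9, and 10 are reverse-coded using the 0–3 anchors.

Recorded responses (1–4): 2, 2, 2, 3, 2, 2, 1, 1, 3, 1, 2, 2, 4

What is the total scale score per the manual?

Convert to 0–3: 1, 1, 1, 2, 1, 1, 0, 0, 2, 0, 1, 1, 3
Reverse-coded (reversed = (0+3) − raw = 3 − raw):
  item 2: 3 − 1 = 2
  item 6: 3 − 1 = 2
  item 7: 3 − 0 = 3
  item 8: 3 − 0 = 3
  item 9: 3 − 2 = 1
  item 10: 3 − 0 = 3
Scored: 1, 2, 1, 2, 1, 2, 3, 3, 1, 3, 1, 1, 3
Total = 24

24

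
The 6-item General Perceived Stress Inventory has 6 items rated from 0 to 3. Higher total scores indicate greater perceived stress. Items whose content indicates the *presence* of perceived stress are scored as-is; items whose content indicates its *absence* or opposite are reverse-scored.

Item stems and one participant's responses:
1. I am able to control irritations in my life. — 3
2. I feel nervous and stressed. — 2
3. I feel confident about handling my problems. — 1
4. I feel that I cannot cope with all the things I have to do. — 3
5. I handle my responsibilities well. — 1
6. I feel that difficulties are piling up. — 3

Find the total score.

Items 1, 3, 5 describe the absence/opposite of perceived stress → reverse-score.
on a 0–3 scale, reversed = 3 − raw.
  item 1: 3 − 3 = 0
  item 2: 2
  item 3: 3 − 1 = 2
  item 4: 3
  item 5: 3 − 1 = 2
  item 6: 3
Total = 0 + 2 + 2 + 3 + 2 + 3 = 12

12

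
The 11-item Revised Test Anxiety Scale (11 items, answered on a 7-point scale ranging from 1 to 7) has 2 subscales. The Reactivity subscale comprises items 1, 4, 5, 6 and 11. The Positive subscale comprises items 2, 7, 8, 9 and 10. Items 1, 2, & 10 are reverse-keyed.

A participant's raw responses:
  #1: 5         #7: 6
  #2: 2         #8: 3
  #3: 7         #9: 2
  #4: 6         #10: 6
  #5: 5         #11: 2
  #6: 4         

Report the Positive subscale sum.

Positive items: 2, 7, 8, 9, 10.
Of these, items 2 and 10 are reverse-keyed; reverse-coded value = 8 − response.
  item 2: 8 − 2 = 6
  item 7: 6
  item 8: 3
  item 9: 2
  item 10: 8 − 6 = 2
Sum = 6 + 6 + 3 + 2 + 2 = 19

19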